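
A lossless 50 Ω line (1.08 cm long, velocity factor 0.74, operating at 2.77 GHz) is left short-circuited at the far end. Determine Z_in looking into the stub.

Z_in ≈ +j56.5 Ω

λ = v/f = 0.74·c / 2.77 GHz = 0.0801 m
βl = 2π·l/λ = 2π × 0.135 = 48.5°
tan(βl) = 1.13
For a short-circuited stub, Z_in = jZ_0·tan(βl)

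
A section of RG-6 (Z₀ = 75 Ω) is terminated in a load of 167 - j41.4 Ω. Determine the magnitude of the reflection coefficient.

|Γ| ≈ 0.411

Γ = (Z_L − Z_0)/(Z_L + Z_0) = (92 − j41.4)/(242 − j41.4)
|Γ| = 101/246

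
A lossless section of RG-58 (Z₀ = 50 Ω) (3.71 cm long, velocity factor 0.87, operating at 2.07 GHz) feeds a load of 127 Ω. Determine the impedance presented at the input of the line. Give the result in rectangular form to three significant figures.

Z_in ≈ 21 + j11.9 Ω

λ = v/f = 0.87·c / 2.07 GHz = 0.126 m
βl = 2π·l/λ = 2π × 0.294 = 106°
tan(βl) = tan(106°) = -3.5
Z_in = Z_0·(Z_L + jZ_0·tanβl)/(Z_0 + jZ_L·tanβl)
     = 50·(127 − j175)/(50 − j445)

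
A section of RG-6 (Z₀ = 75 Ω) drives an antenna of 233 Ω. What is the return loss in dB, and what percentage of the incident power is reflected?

Γ = (233 − 75)/(233 + 75) = 0.513
RL = −20·log₁₀(0.513) = 5.8 dB
P_refl/P_inc = |Γ|² = 0.263

RL ≈ 5.8 dB; 26.3% of incident power reflected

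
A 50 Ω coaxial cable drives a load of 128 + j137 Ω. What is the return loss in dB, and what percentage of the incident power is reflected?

RL ≈ 3.08 dB; 49.3% of incident power reflected

Γ = (78 + j137)/(178 + j137), |Γ| = 0.702
RL = −20·log₁₀(0.702) = 3.08 dB
P_refl/P_inc = |Γ|² = 0.493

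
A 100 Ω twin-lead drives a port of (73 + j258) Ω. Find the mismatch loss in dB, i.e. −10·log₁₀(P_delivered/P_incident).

mismatch loss ≈ 5.19 dB

Γ = (-27 + j258)/(173 + j258), |Γ| = 0.835
|Γ|² = 0.697, so P_del/P_inc = 1 − |Γ|² = 0.303
ML = −10·log₁₀(1 − |Γ|²)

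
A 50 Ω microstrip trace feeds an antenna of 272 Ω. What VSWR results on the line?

For a purely resistive load, VSWR = R_L/Z_0 or Z_0/R_L (whichever > 1) = 272/50

VSWR ≈ 5.44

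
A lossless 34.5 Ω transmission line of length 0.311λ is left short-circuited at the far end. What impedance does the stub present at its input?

Z_in ≈ −j85.6 Ω

βl = 2π × 0.311 = 112°
tan(βl) = -2.48
For a short-circuited stub, Z_in = jZ_0·tan(βl)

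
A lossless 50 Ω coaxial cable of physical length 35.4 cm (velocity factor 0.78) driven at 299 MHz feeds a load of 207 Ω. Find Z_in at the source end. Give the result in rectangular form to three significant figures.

λ = v/f = 0.78·c / 299 MHz = 0.783 m
βl = 2π·l/λ = 2π × 0.452 = 163°
tan(βl) = tan(163°) = -0.309
Z_in = Z_0·(Z_L + jZ_0·tanβl)/(Z_0 + jZ_L·tanβl)
     = 50·(207 − j15.4)/(50 − j63.9)

Z_in ≈ 86.1 + j94.6 Ω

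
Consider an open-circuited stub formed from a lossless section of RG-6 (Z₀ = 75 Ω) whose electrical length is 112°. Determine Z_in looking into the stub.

Z_in ≈ +j30.3 Ω

tan(βl) = -2.48
For an open-circuited stub, Z_in = −jZ_0·cot(βl) = −jZ_0/tan(βl)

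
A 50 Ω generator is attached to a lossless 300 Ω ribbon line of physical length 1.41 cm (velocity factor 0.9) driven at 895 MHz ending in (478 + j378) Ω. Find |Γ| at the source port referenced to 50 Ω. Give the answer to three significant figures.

|Γ| ≈ 0.89

λ = v/f = 0.9·c / 895 MHz = 0.302 m
βl = 2π·l/λ = 2π × 0.0467 = 16.8°
tan(βl) = 0.302
Z_in = Z_0·(Z_L + jZ_0·tanβl)/(Z_0 + jZ_L·tanβl) = 848 + j97.2 Ω
Γ_s = (Z_in − Z_s)/(Z_in + Z_s) = (798 + j97.2)/(898 + j97.2), |Γ_s| = 0.89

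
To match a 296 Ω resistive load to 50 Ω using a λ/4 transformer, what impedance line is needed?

Z_qwt ≈ 122 Ω

Z_qwt = √(Z_0·R_L) = √(50 × 296) = √14800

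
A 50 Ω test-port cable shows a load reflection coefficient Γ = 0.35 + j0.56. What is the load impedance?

Z_L = Z_0·(1 + Γ)/(1 − Γ) = 50·(1.35 + j0.56)/(0.65 − j0.56)

Z_L ≈ 38.3 + j76.1 Ω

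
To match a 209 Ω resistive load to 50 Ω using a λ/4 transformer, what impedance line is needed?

Z_qwt ≈ 102 Ω

Z_qwt = √(Z_0·R_L) = √(50 × 209) = √10450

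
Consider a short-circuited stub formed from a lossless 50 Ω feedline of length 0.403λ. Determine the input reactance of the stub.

βl = 2π × 0.403 = 145°
tan(βl) = -0.698
For a short-circuited stub, Z_in = jZ_0·tan(βl)

X_in ≈ -34.9 Ω (capacitive)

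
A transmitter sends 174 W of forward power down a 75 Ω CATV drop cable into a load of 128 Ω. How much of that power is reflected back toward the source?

P_reflected ≈ 11.9 W

Γ = (128 − 75)/(128 + 75) = 0.261
|Γ|² = 0.0682
P_refl = |Γ|²·P_inc = 11.9 W, P_del = (1 − |Γ|²)·P_inc = 162 W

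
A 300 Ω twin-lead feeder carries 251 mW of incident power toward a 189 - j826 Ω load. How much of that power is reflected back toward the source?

P_reflected ≈ 189 mW

|Γ| = |(-111 − j826)/(489 − j826)| = 0.868
|Γ|² = 0.754
P_refl = |Γ|²·P_inc = 189 mW, P_del = (1 − |Γ|²)·P_inc = 61.8 mW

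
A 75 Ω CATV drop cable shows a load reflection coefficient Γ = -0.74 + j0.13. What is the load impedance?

Z_L = Z_0·(1 + Γ)/(1 − Γ) = 75·(0.26 + j0.13)/(1.74 − j0.13)

Z_L ≈ 10.7 + j6.4 Ω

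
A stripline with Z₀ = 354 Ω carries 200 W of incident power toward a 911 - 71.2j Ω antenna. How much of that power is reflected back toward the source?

|Γ| = |(557 − j71.2)/(1265 − j71.2)| = 0.443
|Γ|² = 0.196
P_refl = |Γ|²·P_inc = 39.3 W, P_del = (1 − |Γ|²)·P_inc = 161 W

P_reflected ≈ 39.3 W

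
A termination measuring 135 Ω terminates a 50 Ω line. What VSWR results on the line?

VSWR ≈ 2.7

Γ = (135 − 50)/(135 + 50) = 0.459
VSWR = (1 + 0.459)/(1 − 0.459)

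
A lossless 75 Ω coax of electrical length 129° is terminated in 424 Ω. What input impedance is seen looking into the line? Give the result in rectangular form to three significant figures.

Z_in ≈ 21.5 + j57.7 Ω

tan(βl) = tan(129°) = -1.23
Z_in = Z_0·(Z_L + jZ_0·tanβl)/(Z_0 + jZ_L·tanβl)
     = 75·(424 − j92.6)/(75 − j524)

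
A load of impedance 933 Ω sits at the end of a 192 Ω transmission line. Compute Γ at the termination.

Γ = 0.659

Γ = (Z_L − Z_0)/(Z_L + Z_0) = (933 − 192)/(933 + 192) = 741/1125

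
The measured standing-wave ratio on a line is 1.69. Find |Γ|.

|Γ| = (S − 1)/(S + 1) = (1.69 − 1)/(1.69 + 1) = 0.69/2.69

|Γ| ≈ 0.257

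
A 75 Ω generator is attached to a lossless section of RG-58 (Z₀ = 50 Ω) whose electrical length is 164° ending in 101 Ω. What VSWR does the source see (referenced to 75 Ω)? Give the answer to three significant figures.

tan(βl) = -0.287
Z_in = Z_0·(Z_L + jZ_0·tanβl)/(Z_0 + jZ_L·tanβl) = 81.8 + j33.1 Ω
Γ_s = (Z_in − Z_s)/(Z_in + Z_s) = (6.85 + j33.1)/(157 + j33.1), |Γ_s| = 0.211
VSWR = (1 + |Γ_s|)/(1 − |Γ_s|)

VSWR ≈ 1.53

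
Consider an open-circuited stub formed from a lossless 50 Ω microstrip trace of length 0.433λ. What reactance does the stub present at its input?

X_in ≈ 112 Ω (inductive)

βl = 2π × 0.433 = 156°
tan(βl) = -0.448
For an open-circuited stub, Z_in = −jZ_0·cot(βl) = −jZ_0/tan(βl)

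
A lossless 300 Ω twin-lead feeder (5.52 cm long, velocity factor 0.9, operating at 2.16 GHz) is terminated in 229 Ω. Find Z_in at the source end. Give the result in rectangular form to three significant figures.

λ = v/f = 0.9·c / 2.16 GHz = 0.125 m
βl = 2π·l/λ = 2π × 0.442 = 159°
tan(βl) = tan(159°) = -0.384
Z_in = Z_0·(Z_L + jZ_0·tanβl)/(Z_0 + jZ_L·tanβl)
     = 300·(229 − j115)/(300 − j88)

Z_in ≈ 242 − j44.3 Ω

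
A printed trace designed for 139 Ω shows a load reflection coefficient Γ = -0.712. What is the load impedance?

Z_L = Z_0·(1 + Γ)/(1 − Γ) = 139·(0.288)/(1.71)

Z_L ≈ 23.4 Ω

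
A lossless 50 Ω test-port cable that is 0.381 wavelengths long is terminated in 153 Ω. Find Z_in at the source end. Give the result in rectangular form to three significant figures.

βl = 2π × 0.381 = 137°
tan(βl) = tan(137°) = -0.927
Z_in = Z_0·(Z_L + jZ_0·tanβl)/(Z_0 + jZ_L·tanβl)
     = 50·(153 − j46.4)/(50 − j142)

Z_in ≈ 31.4 + j42.8 Ω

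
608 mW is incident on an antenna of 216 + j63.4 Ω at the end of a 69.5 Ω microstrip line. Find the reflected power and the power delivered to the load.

|Γ| = |(146.5 + j63.4)/(285.5 + j63.4)| = 0.546
|Γ|² = 0.298
P_refl = |Γ|²·P_inc = 181 mW, P_del = (1 − |Γ|²)·P_inc = 427 mW

P_reflected ≈ 181 mW; P_delivered ≈ 427 mW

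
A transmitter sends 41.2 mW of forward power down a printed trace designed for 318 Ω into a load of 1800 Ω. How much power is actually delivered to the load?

Γ = (1800 − 318)/(1800 + 318) = 0.7
|Γ|² = 0.49
P_refl = |Γ|²·P_inc = 20.2 mW, P_del = (1 − |Γ|²)·P_inc = 21 mW

P_delivered ≈ 21 mW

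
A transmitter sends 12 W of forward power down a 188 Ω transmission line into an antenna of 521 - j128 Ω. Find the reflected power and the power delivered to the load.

|Γ| = |(333 − j128)/(709 − j128)| = 0.495
|Γ|² = 0.245
P_refl = |Γ|²·P_inc = 2.94 W, P_del = (1 − |Γ|²)·P_inc = 9.06 W

P_reflected ≈ 2.94 W; P_delivered ≈ 9.06 W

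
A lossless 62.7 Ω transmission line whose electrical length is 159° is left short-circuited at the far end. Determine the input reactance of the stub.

X_in ≈ -24.1 Ω (capacitive)

tan(βl) = -0.384
For a short-circuited stub, Z_in = jZ_0·tan(βl)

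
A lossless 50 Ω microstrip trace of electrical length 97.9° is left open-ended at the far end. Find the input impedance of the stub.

tan(βl) = -7.21
For an open-ended stub, Z_in = −jZ_0·cot(βl) = −jZ_0/tan(βl)

Z_in ≈ +j6.94 Ω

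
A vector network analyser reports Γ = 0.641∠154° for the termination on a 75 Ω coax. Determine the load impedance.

Z_L ≈ 17.2 + j16.4 Ω

Z_L = Z_0·(1 + Γ)/(1 − Γ) = 75·(0.424 + j0.281)/(1.58 − j0.281)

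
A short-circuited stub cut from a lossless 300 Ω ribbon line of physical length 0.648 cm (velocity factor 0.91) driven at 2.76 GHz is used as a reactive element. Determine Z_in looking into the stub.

Z_in ≈ +j131 Ω

λ = v/f = 0.91·c / 2.76 GHz = 0.0989 m
βl = 2π·l/λ = 2π × 0.0655 = 23.6°
tan(βl) = 0.437
For a short-circuited stub, Z_in = jZ_0·tan(βl)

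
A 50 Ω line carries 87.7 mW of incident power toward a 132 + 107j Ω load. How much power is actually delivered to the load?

P_delivered ≈ 51.9 mW

|Γ| = |(82 + j107)/(182 + j107)| = 0.639
|Γ|² = 0.408
P_refl = |Γ|²·P_inc = 35.8 mW, P_del = (1 − |Γ|²)·P_inc = 51.9 mW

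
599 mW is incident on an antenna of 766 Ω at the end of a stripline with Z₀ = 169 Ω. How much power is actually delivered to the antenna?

Γ = (766 − 169)/(766 + 169) = 0.639
|Γ|² = 0.408
P_refl = |Γ|²·P_inc = 244 mW, P_del = (1 − |Γ|²)·P_inc = 355 mW

P_delivered ≈ 355 mW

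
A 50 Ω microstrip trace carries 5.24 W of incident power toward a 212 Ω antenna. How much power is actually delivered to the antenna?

Γ = (212 − 50)/(212 + 50) = 0.618
|Γ|² = 0.382
P_refl = |Γ|²·P_inc = 2 W, P_del = (1 − |Γ|²)·P_inc = 3.24 W

P_delivered ≈ 3.24 W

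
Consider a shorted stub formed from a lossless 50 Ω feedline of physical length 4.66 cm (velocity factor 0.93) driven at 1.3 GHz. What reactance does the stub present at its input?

X_in ≈ 239 Ω (inductive)

λ = v/f = 0.93·c / 1.3 GHz = 0.215 m
βl = 2π·l/λ = 2π × 0.217 = 78.2°
tan(βl) = 4.77
For a shorted stub, Z_in = jZ_0·tan(βl)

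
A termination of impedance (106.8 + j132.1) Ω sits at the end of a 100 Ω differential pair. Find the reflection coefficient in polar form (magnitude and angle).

Γ = (Z_L − Z_0)/(Z_L + Z_0) = (6.8 + j132.1)/(206.8 + j132.1)
|Γ| = 132/245 = 0.539

Γ ≈ 0.539 ∠ 54.5°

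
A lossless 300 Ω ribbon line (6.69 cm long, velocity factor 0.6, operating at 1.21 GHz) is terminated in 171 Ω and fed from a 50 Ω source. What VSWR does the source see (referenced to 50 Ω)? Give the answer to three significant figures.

λ = v/f = 0.6·c / 1.21 GHz = 0.149 m
βl = 2π·l/λ = 2π × 0.45 = 162°
tan(βl) = -0.327
Z_in = Z_0·(Z_L + jZ_0·tanβl)/(Z_0 + jZ_L·tanβl) = 183 − j64 Ω
Γ_s = (Z_in − Z_s)/(Z_in + Z_s) = (133 − j64)/(233 − j64), |Γ_s| = 0.611
VSWR = (1 + |Γ_s|)/(1 − |Γ_s|)

VSWR ≈ 4.14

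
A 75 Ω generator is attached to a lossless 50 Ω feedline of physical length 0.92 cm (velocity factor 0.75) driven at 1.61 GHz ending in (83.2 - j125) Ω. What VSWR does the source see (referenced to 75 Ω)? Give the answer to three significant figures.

λ = v/f = 0.75·c / 1.61 GHz = 0.14 m
βl = 2π·l/λ = 2π × 0.0658 = 23.7°
tan(βl) = 0.439
Z_in = Z_0·(Z_L + jZ_0·tanβl)/(Z_0 + jZ_L·tanβl) = 20.1 − j56.1 Ω
Γ_s = (Z_in − Z_s)/(Z_in + Z_s) = (-54.9 − j56.1)/(95.1 − j56.1), |Γ_s| = 0.711
VSWR = (1 + |Γ_s|)/(1 − |Γ_s|)

VSWR ≈ 5.92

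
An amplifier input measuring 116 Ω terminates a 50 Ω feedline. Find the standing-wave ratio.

Γ = (116 − 50)/(116 + 50) = 0.398
VSWR = (1 + 0.398)/(1 − 0.398)

VSWR ≈ 2.32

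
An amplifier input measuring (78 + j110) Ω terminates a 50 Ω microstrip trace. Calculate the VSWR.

Γ = (Z_L − Z_0)/(Z_L + Z_0) = (28 + j110)/(128 + j110)
|Γ| = 114/169 = 0.673
VSWR = (1 + |Γ|)/(1 − |Γ|) = 1.67/0.327

VSWR ≈ 5.11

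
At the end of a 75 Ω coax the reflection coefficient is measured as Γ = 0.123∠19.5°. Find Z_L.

Z_L ≈ 94.3 + j7.86 Ω

Z_L = Z_0·(1 + Γ)/(1 − Γ) = 75·(1.12 + j0.0411)/(0.884 − j0.0411)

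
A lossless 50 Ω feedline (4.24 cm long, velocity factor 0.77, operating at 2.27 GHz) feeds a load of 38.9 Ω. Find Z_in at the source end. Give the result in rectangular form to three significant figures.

Z_in ≈ 43.2 − j9.48 Ω

λ = v/f = 0.77·c / 2.27 GHz = 0.102 m
βl = 2π·l/λ = 2π × 0.417 = 150°
tan(βl) = tan(150°) = -0.577
Z_in = Z_0·(Z_L + jZ_0·tanβl)/(Z_0 + jZ_L·tanβl)
     = 50·(38.9 − j28.9)/(50 − j22.5)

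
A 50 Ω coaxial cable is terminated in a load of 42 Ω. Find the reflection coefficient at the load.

Γ = -0.087

Γ = (Z_L − Z_0)/(Z_L + Z_0) = (42 − 50)/(42 + 50) = -8/92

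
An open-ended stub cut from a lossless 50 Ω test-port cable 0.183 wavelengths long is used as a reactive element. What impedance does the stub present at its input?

Z_in ≈ −j22.4 Ω

βl = 2π × 0.183 = 65.9°
tan(βl) = 2.23
For an open-ended stub, Z_in = −jZ_0·cot(βl) = −jZ_0/tan(βl)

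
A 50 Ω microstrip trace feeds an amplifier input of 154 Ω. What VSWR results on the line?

Γ = (154 − 50)/(154 + 50) = 0.51
VSWR = (1 + 0.51)/(1 − 0.51)

VSWR ≈ 3.08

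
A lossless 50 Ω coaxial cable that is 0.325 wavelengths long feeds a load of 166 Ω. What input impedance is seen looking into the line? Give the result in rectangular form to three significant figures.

Z_in ≈ 18.5 + j22.6 Ω

βl = 2π × 0.325 = 117°
tan(βl) = tan(117°) = -1.96
Z_in = Z_0·(Z_L + jZ_0·tanβl)/(Z_0 + jZ_L·tanβl)
     = 50·(166 − j98.1)/(50 − j326)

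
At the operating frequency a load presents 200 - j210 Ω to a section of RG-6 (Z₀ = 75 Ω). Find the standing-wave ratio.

VSWR ≈ 5.81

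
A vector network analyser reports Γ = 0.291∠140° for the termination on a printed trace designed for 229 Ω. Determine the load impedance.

Z_L = Z_0·(1 + Γ)/(1 − Γ) = 229·(0.777 + j0.187)/(1.22 − j0.187)

Z_L ≈ 137 + j56 Ω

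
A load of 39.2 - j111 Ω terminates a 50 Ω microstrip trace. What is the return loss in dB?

Γ = (-10.8 − j111)/(89.2 − j111), |Γ| = 0.783
RL = −20·log₁₀|Γ| = −20·log₁₀(0.783)

RL ≈ 2.12 dB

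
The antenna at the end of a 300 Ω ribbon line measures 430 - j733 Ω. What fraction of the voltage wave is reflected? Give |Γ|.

Γ = (Z_L − Z_0)/(Z_L + Z_0) = (130 − j733)/(730 − j733)
|Γ| = 744/1030

|Γ| ≈ 0.72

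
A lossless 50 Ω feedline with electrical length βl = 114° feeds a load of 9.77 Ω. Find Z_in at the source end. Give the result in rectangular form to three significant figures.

tan(βl) = tan(114°) = -2.25
Z_in = Z_0·(Z_L + jZ_0·tanβl)/(Z_0 + jZ_L·tanβl)
     = 50·(9.77 − j112)/(50 − j21.9)

Z_in ≈ 49.5 − j90.6 Ω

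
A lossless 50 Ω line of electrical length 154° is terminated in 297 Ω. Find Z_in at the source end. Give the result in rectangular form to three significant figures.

tan(βl) = tan(154°) = -0.488
Z_in = Z_0·(Z_L + jZ_0·tanβl)/(Z_0 + jZ_L·tanβl)
     = 50·(297 − j24.4)/(50 − j145)

Z_in ≈ 39.1 + j89 Ω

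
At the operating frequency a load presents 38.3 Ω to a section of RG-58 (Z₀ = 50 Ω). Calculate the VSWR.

For a purely resistive load, VSWR = R_L/Z_0 or Z_0/R_L (whichever > 1) = 50/38.3

VSWR ≈ 1.31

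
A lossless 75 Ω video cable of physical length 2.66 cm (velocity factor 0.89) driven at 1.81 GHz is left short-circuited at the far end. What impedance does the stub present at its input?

Z_in ≈ +j160 Ω

λ = v/f = 0.89·c / 1.81 GHz = 0.148 m
βl = 2π·l/λ = 2π × 0.18 = 64.9°
tan(βl) = 2.14
For a short-circuited stub, Z_in = jZ_0·tan(βl)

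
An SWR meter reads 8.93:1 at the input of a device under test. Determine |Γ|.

|Γ| ≈ 0.799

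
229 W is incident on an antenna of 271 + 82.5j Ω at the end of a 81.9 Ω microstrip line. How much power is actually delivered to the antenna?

P_delivered ≈ 155 W

|Γ| = |(189.1 + j82.5)/(352.9 + j82.5)| = 0.569
|Γ|² = 0.324
P_refl = |Γ|²·P_inc = 74.2 W, P_del = (1 − |Γ|²)·P_inc = 155 W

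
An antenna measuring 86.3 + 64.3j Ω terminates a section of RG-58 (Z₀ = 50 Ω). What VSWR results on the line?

VSWR ≈ 2.92

Γ = (Z_L − Z_0)/(Z_L + Z_0) = (36.3 + j64.3)/(136.3 + j64.3)
|Γ| = 73.8/151 = 0.49
VSWR = (1 + |Γ|)/(1 − |Γ|) = 1.49/0.51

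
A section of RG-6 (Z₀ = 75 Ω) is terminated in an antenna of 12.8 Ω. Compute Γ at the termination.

Γ = (Z_L − Z_0)/(Z_L + Z_0) = (12.8 − 75)/(12.8 + 75) = -62.2/87.8

Γ = -0.708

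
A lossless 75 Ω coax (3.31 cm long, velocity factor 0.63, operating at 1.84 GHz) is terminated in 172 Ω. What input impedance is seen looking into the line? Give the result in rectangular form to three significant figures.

Z_in ≈ 38.7 + j28.4 Ω

λ = v/f = 0.63·c / 1.84 GHz = 0.103 m
βl = 2π·l/λ = 2π × 0.322 = 116°
tan(βl) = tan(116°) = -2.05
Z_in = Z_0·(Z_L + jZ_0·tanβl)/(Z_0 + jZ_L·tanβl)
     = 75·(172 − j154)/(75 − j353)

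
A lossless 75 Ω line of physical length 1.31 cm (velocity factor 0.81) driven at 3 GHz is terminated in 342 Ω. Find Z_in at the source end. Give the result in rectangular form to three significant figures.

Z_in ≈ 22.3 − j43.4 Ω

λ = v/f = 0.81·c / 3 GHz = 0.081 m
βl = 2π·l/λ = 2π × 0.162 = 58.2°
tan(βl) = tan(58.2°) = 1.61
Z_in = Z_0·(Z_L + jZ_0·tanβl)/(Z_0 + jZ_L·tanβl)
     = 75·(342 + j121)/(75 + j552)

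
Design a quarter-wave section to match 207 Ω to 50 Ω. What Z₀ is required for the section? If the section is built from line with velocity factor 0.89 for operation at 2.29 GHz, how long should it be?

Z_qwt = √(Z_0·R_L) = √(50 × 207) = √10350
λ = 0.89·c/f = 0.117 m, so l = λ/4 = 0.0291 m

Z_qwt ≈ 102 Ω; length ≈ 2.91 cm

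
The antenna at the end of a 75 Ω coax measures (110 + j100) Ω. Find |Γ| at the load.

|Γ| ≈ 0.504

Γ = (Z_L − Z_0)/(Z_L + Z_0) = (35 + j100)/(185 + j100)
|Γ| = 106/210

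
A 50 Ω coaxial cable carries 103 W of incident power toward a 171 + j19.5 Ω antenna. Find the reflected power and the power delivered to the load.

P_reflected ≈ 31.4 W; P_delivered ≈ 71.6 W

|Γ| = |(121 + j19.5)/(221 + j19.5)| = 0.552
|Γ|² = 0.305
P_refl = |Γ|²·P_inc = 31.4 W, P_del = (1 − |Γ|²)·P_inc = 71.6 W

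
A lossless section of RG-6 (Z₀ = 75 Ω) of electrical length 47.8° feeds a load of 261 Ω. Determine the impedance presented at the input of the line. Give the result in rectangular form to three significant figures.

Z_in ≈ 36.8 − j58.4 Ω

tan(βl) = tan(47.8°) = 1.1
Z_in = Z_0·(Z_L + jZ_0·tanβl)/(Z_0 + jZ_L·tanβl)
     = 75·(261 + j82.7)/(75 + j288)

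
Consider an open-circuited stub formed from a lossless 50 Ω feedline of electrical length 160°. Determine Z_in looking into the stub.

Z_in ≈ +j137 Ω

tan(βl) = -0.364
For an open-circuited stub, Z_in = −jZ_0·cot(βl) = −jZ_0/tan(βl)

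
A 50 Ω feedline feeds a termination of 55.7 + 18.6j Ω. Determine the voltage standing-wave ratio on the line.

VSWR ≈ 1.44

Γ = (Z_L − Z_0)/(Z_L + Z_0) = (5.7 + j18.6)/(105.7 + j18.6)
|Γ| = 19.5/107 = 0.181
VSWR = (1 + |Γ|)/(1 − |Γ|) = 1.18/0.819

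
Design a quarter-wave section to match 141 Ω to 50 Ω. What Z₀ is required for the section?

Z_qwt ≈ 84 Ω

Z_qwt = √(Z_0·R_L) = √(50 × 141) = √7050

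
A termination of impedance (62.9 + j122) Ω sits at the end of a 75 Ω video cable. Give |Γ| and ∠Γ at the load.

Γ = (Z_L − Z_0)/(Z_L + Z_0) = (-12.1 + j122)/(137.9 + j122)
|Γ| = 123/184 = 0.666

Γ ≈ 0.666 ∠ 54.2°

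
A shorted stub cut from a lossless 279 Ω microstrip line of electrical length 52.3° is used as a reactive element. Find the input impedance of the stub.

tan(βl) = 1.29
For a shorted stub, Z_in = jZ_0·tan(βl)

Z_in ≈ +j361 Ω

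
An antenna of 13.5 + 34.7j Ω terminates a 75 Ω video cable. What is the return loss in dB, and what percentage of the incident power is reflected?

Γ = (-61.5 + j34.7)/(88.5 + j34.7), |Γ| = 0.743
RL = −20·log₁₀(0.743) = 2.58 dB
P_refl/P_inc = |Γ|² = 0.552

RL ≈ 2.58 dB; 55.2% of incident power reflected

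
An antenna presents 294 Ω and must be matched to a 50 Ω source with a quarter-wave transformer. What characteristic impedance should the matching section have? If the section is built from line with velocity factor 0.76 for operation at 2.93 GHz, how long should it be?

Z_qwt ≈ 121 Ω; length ≈ 1.95 cm

Z_qwt = √(Z_0·R_L) = √(50 × 294) = √14700
λ = 0.76·c/f = 0.0778 m, so l = λ/4 = 0.0195 m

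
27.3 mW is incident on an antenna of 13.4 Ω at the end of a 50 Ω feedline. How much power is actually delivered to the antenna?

P_delivered ≈ 18.2 mW

Γ = (13.4 − 50)/(13.4 + 50) = -0.577
|Γ|² = 0.333
P_refl = |Γ|²·P_inc = 9.1 mW, P_del = (1 − |Γ|²)·P_inc = 18.2 mW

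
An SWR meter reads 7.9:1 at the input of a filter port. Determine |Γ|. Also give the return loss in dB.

|Γ| ≈ 0.775; return loss ≈ 2.21 dB

|Γ| = (S − 1)/(S + 1) = (7.9 − 1)/(7.9 + 1) = 6.9/8.9
RL = −20·log₁₀|Γ| = −20·log₁₀(0.775)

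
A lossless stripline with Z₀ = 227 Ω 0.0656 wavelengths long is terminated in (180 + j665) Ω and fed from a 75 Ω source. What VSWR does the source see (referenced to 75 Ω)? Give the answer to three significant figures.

βl = 2π × 0.0656 = 23.6°
tan(βl) = 0.437
Z_in = Z_0·(Z_L + jZ_0·tanβl)/(Z_0 + jZ_L·tanβl) = 1080 − j1390 Ω
Γ_s = (Z_in − Z_s)/(Z_in + Z_s) = (1000 − j1390)/(1150 − j1390), |Γ_s| = 0.949
VSWR = (1 + |Γ_s|)/(1 − |Γ_s|)

VSWR ≈ 38.4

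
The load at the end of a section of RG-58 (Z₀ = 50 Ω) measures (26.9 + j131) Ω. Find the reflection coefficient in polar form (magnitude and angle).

Γ ≈ 0.876 ∠ 40.4°

Γ = (Z_L − Z_0)/(Z_L + Z_0) = (-23.1 + j131)/(76.9 + j131)
|Γ| = 133/152 = 0.876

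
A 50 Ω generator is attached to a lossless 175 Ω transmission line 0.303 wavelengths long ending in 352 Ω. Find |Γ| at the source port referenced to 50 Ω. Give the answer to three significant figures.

|Γ| ≈ 0.416

βl = 2π × 0.303 = 109°
tan(βl) = -2.89
Z_in = Z_0·(Z_L + jZ_0·tanβl)/(Z_0 + jZ_L·tanβl) = 94.6 + j44.3 Ω
Γ_s = (Z_in − Z_s)/(Z_in + Z_s) = (44.6 + j44.3)/(145 + j44.3), |Γ_s| = 0.416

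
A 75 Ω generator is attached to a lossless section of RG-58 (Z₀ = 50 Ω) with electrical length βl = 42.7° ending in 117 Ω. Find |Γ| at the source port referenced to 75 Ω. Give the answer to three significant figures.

tan(βl) = 0.923
Z_in = Z_0·(Z_L + jZ_0·tanβl)/(Z_0 + jZ_L·tanβl) = 38.3 − j36.5 Ω
Γ_s = (Z_in − Z_s)/(Z_in + Z_s) = (-36.7 − j36.5)/(113 − j36.5), |Γ_s| = 0.435

|Γ| ≈ 0.435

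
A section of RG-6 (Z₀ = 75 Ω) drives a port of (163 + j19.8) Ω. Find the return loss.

Γ = (88 + j19.8)/(238 + j19.8), |Γ| = 0.378
RL = −20·log₁₀|Γ| = −20·log₁₀(0.378)

RL ≈ 8.46 dB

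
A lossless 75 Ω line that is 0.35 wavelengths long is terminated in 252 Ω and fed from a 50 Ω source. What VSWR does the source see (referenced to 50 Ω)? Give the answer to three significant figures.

VSWR ≈ 3.26

βl = 2π × 0.35 = 126°
tan(βl) = -1.38
Z_in = Z_0·(Z_L + jZ_0·tanβl)/(Z_0 + jZ_L·tanβl) = 32.6 + j47.4 Ω
Γ_s = (Z_in − Z_s)/(Z_in + Z_s) = (-17.4 + j47.4)/(82.6 + j47.4), |Γ_s| = 0.531
VSWR = (1 + |Γ_s|)/(1 − |Γ_s|)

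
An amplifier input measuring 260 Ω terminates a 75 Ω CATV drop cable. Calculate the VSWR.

VSWR ≈ 3.47

Γ = (260 − 75)/(260 + 75) = 0.552
VSWR = (1 + 0.552)/(1 − 0.552)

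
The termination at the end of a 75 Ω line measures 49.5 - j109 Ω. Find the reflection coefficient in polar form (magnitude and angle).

Γ = (Z_L − Z_0)/(Z_L + Z_0) = (-25.5 − j109)/(124.5 − j109)
|Γ| = 112/165 = 0.677

Γ ≈ 0.677 ∠ -62°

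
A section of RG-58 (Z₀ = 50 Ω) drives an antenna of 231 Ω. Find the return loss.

RL ≈ 3.82 dB

Γ = (231 − 50)/(231 + 50) = 0.644
RL = −20·log₁₀|Γ| = −20·log₁₀(0.644)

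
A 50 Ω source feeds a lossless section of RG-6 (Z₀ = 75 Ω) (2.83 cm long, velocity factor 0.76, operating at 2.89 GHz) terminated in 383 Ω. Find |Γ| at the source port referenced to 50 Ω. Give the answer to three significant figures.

|Γ| ≈ 0.674

λ = v/f = 0.76·c / 2.89 GHz = 0.0789 m
βl = 2π·l/λ = 2π × 0.359 = 129°
tan(βl) = -1.23
Z_in = Z_0·(Z_L + jZ_0·tanβl)/(Z_0 + jZ_L·tanβl) = 23.8 + j57.2 Ω
Γ_s = (Z_in − Z_s)/(Z_in + Z_s) = (-26.2 + j57.2)/(73.8 + j57.2), |Γ_s| = 0.674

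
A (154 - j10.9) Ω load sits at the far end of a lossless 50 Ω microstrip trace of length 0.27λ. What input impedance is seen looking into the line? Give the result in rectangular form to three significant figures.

Z_in ≈ 16.5 + j6.81 Ω

βl = 2π × 0.27 = 97.2°
tan(βl) = tan(97.2°) = -7.92
Z_in = Z_0·(Z_L + jZ_0·tanβl)/(Z_0 + jZ_L·tanβl)
     = 50·(154 − j407)/(-36.3 − j1220)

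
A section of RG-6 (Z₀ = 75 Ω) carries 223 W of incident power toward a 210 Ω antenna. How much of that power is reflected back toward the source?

P_reflected ≈ 50 W

Γ = (210 − 75)/(210 + 75) = 0.474
|Γ|² = 0.224
P_refl = |Γ|²·P_inc = 50 W, P_del = (1 − |Γ|²)·P_inc = 173 W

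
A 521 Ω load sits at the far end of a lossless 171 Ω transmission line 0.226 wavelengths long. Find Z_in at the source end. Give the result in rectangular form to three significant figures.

βl = 2π × 0.226 = 81.4°
tan(βl) = tan(81.4°) = 6.58
Z_in = Z_0·(Z_L + jZ_0·tanβl)/(Z_0 + jZ_L·tanβl)
     = 171·(521 + j1130)/(171 + j3430)

Z_in ≈ 57.3 − j23.1 Ω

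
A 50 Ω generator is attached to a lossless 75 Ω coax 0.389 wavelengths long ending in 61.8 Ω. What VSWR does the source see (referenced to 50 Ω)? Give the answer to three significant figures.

VSWR ≈ 1.52

βl = 2π × 0.389 = 140°
tan(βl) = -0.838
Z_in = Z_0·(Z_L + jZ_0·tanβl)/(Z_0 + jZ_L·tanβl) = 71.2 − j13.7 Ω
Γ_s = (Z_in − Z_s)/(Z_in + Z_s) = (21.2 − j13.7)/(121 − j13.7), |Γ_s| = 0.207
VSWR = (1 + |Γ_s|)/(1 − |Γ_s|)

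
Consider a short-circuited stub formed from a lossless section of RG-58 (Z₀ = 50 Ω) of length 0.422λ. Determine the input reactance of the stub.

X_in ≈ -26.7 Ω (capacitive)

βl = 2π × 0.422 = 152°
tan(βl) = -0.534
For a short-circuited stub, Z_in = jZ_0·tan(βl)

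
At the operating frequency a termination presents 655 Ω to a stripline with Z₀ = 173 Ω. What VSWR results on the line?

VSWR ≈ 3.79

Γ = (655 − 173)/(655 + 173) = 0.582
VSWR = (1 + 0.582)/(1 − 0.582)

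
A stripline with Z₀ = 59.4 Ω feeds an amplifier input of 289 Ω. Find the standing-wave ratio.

VSWR ≈ 4.87

For a purely resistive load, VSWR = R_L/Z_0 or Z_0/R_L (whichever > 1) = 289/59.4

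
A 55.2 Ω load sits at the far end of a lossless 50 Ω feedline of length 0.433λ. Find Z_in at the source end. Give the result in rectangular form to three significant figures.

βl = 2π × 0.433 = 156°
tan(βl) = tan(156°) = -0.448
Z_in = Z_0·(Z_L + jZ_0·tanβl)/(Z_0 + jZ_L·tanβl)
     = 50·(55.2 − j22.4)/(50 − j24.7)

Z_in ≈ 53.3 + j3.94 Ω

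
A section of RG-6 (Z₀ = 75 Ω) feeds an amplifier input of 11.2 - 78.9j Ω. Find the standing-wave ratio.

VSWR ≈ 14.2

Γ = (Z_L − Z_0)/(Z_L + Z_0) = (-63.8 − j78.9)/(86.2 − j78.9)
|Γ| = 101/117 = 0.868
VSWR = (1 + |Γ|)/(1 − |Γ|) = 1.87/0.132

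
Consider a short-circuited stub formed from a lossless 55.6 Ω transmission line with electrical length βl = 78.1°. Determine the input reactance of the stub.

X_in ≈ 264 Ω (inductive)

tan(βl) = 4.75
For a short-circuited stub, Z_in = jZ_0·tan(βl)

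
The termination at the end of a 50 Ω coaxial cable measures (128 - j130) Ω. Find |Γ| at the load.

|Γ| ≈ 0.688

Γ = (Z_L − Z_0)/(Z_L + Z_0) = (78 − j130)/(178 − j130)
|Γ| = 152/220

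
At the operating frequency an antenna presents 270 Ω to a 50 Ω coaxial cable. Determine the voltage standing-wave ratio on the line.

Γ = (270 − 50)/(270 + 50) = 0.688
VSWR = (1 + 0.688)/(1 − 0.688)

VSWR ≈ 5.4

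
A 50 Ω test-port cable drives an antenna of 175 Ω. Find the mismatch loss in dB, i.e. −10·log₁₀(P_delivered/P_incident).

mismatch loss ≈ 1.6 dB

Γ = (175 − 50)/(175 + 50) = 0.556
|Γ|² = 0.309, so P_del/P_inc = 1 − |Γ|² = 0.691
ML = −10·log₁₀(1 − |Γ|²)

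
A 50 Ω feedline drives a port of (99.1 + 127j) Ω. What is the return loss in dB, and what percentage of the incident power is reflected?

RL ≈ 3.16 dB; 48.3% of incident power reflected

Γ = (49.1 + j127)/(149.1 + j127), |Γ| = 0.695
RL = −20·log₁₀(0.695) = 3.16 dB
P_refl/P_inc = |Γ|² = 0.483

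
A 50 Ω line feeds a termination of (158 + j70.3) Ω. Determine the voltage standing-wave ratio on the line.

Γ = (Z_L − Z_0)/(Z_L + Z_0) = (108 + j70.3)/(208 + j70.3)
|Γ| = 129/220 = 0.587
VSWR = (1 + |Γ|)/(1 − |Γ|) = 1.59/0.413

VSWR ≈ 3.84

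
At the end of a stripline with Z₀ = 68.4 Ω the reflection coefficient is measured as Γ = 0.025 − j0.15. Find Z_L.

Z_L ≈ 68.7 − j21.1 Ω

Z_L = Z_0·(1 + Γ)/(1 − Γ) = 68.4·(1.02 − j0.15)/(0.975 + j0.15)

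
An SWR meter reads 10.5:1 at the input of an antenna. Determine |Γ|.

|Γ| = (S − 1)/(S + 1) = (10.5 − 1)/(10.5 + 1) = 9.5/11.5

|Γ| ≈ 0.826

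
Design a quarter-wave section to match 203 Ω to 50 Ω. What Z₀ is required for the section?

Z_qwt = √(Z_0·R_L) = √(50 × 203) = √10150

Z_qwt ≈ 101 Ω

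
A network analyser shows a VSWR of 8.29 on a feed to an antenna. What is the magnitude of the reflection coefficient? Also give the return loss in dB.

|Γ| = (S − 1)/(S + 1) = (8.29 − 1)/(8.29 + 1) = 7.29/9.29
RL = −20·log₁₀|Γ| = −20·log₁₀(0.785)

|Γ| ≈ 0.785; return loss ≈ 2.11 dB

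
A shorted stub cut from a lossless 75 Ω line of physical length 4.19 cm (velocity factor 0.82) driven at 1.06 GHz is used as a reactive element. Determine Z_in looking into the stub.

λ = v/f = 0.82·c / 1.06 GHz = 0.232 m
βl = 2π·l/λ = 2π × 0.181 = 65°
tan(βl) = 2.14
For a shorted stub, Z_in = jZ_0·tan(βl)

Z_in ≈ +j161 Ω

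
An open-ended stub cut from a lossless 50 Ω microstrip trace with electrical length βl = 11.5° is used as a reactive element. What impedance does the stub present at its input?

tan(βl) = 0.203
For an open-ended stub, Z_in = −jZ_0·cot(βl) = −jZ_0/tan(βl)

Z_in ≈ −j246 Ω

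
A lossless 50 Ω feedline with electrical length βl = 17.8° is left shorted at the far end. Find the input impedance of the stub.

Z_in ≈ +j16.1 Ω

tan(βl) = 0.321
For a shorted stub, Z_in = jZ_0·tan(βl)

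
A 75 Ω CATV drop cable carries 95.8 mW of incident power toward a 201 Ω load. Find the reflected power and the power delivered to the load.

P_reflected ≈ 20 mW; P_delivered ≈ 75.8 mW

Γ = (201 − 75)/(201 + 75) = 0.457
|Γ|² = 0.208
P_refl = |Γ|²·P_inc = 20 mW, P_del = (1 − |Γ|²)·P_inc = 75.8 mW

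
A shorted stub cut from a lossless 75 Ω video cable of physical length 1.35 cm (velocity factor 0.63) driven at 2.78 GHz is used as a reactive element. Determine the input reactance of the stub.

λ = v/f = 0.63·c / 2.78 GHz = 0.068 m
βl = 2π·l/λ = 2π × 0.199 = 71.5°
tan(βl) = 2.99
For a shorted stub, Z_in = jZ_0·tan(βl)

X_in ≈ 224 Ω (inductive)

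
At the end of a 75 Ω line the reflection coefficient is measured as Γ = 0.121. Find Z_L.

Z_L ≈ 95.6 Ω

Z_L = Z_0·(1 + Γ)/(1 − Γ) = 75·(1.12)/(0.879)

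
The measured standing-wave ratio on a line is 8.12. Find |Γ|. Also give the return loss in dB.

|Γ| ≈ 0.781; return loss ≈ 2.15 dB

|Γ| = (S − 1)/(S + 1) = (8.12 − 1)/(8.12 + 1) = 7.12/9.12
RL = −20·log₁₀|Γ| = −20·log₁₀(0.781)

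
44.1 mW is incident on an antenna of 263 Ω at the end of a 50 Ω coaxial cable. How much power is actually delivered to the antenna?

P_delivered ≈ 23.7 mW

Γ = (263 − 50)/(263 + 50) = 0.681
|Γ|² = 0.463
P_refl = |Γ|²·P_inc = 20.4 mW, P_del = (1 − |Γ|²)·P_inc = 23.7 mW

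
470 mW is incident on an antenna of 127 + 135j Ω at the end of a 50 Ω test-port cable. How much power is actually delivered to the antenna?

P_delivered ≈ 241 mW

|Γ| = |(77 + j135)/(177 + j135)| = 0.698
|Γ|² = 0.487
P_refl = |Γ|²·P_inc = 229 mW, P_del = (1 − |Γ|²)·P_inc = 241 mW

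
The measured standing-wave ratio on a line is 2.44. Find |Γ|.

|Γ| = (S − 1)/(S + 1) = (2.44 − 1)/(2.44 + 1) = 1.44/3.44

|Γ| ≈ 0.419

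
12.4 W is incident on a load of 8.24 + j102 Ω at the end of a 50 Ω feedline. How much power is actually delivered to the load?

P_delivered ≈ 1.48 W

|Γ| = |(-41.76 + j102)/(58.24 + j102)| = 0.938
|Γ|² = 0.881
P_refl = |Γ|²·P_inc = 10.9 W, P_del = (1 − |Γ|²)·P_inc = 1.48 W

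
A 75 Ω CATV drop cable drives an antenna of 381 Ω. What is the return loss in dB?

RL ≈ 3.46 dB

Γ = (381 − 75)/(381 + 75) = 0.671
RL = −20·log₁₀|Γ| = −20·log₁₀(0.671)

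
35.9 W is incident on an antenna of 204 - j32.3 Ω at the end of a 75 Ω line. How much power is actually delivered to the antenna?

P_delivered ≈ 27.9 W

|Γ| = |(129 − j32.3)/(279 − j32.3)| = 0.473
|Γ|² = 0.224
P_refl = |Γ|²·P_inc = 8.05 W, P_del = (1 − |Γ|²)·P_inc = 27.9 W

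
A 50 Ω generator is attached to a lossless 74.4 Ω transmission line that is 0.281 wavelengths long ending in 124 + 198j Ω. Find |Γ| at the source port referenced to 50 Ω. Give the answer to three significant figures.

βl = 2π × 0.281 = 101°
tan(βl) = -5.07
Z_in = Z_0·(Z_L + jZ_0·tanβl)/(Z_0 + jZ_L·tanβl) = 11.8 − j5.5 Ω
Γ_s = (Z_in − Z_s)/(Z_in + Z_s) = (-38.2 − j5.5)/(61.8 − j5.5), |Γ_s| = 0.623

|Γ| ≈ 0.623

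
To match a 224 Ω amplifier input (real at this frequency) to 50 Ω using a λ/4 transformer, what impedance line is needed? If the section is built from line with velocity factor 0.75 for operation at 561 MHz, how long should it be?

Z_qwt = √(Z_0·R_L) = √(50 × 224) = √11200
λ = 0.75·c/f = 0.401 m, so l = λ/4 = 0.1 m

Z_qwt ≈ 106 Ω; length ≈ 10 cm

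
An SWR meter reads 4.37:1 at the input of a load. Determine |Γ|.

|Γ| ≈ 0.628

|Γ| = (S − 1)/(S + 1) = (4.37 − 1)/(4.37 + 1) = 3.37/5.37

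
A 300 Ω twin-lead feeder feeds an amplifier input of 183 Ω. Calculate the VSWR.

VSWR ≈ 1.64

Γ = (183 − 300)/(183 + 300) = -0.242
VSWR = (1 + 0.242)/(1 − 0.242)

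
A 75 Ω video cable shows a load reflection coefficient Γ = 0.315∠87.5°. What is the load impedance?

Z_L = Z_0·(1 + Γ)/(1 − Γ) = 75·(1.01 + j0.315)/(0.986 − j0.315)

Z_L ≈ 63 + j44 Ω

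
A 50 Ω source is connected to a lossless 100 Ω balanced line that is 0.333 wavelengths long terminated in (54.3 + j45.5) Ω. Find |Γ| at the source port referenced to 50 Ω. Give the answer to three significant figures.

|Γ| ≈ 0.39

βl = 2π × 0.333 = 120°
tan(βl) = -1.74
Z_in = Z_0·(Z_L + jZ_0·tanβl)/(Z_0 + jZ_L·tanβl) = 53.3 − j43.6 Ω
Γ_s = (Z_in − Z_s)/(Z_in + Z_s) = (3.31 − j43.6)/(103 − j43.6), |Γ_s| = 0.39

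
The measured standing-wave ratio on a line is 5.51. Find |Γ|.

|Γ| = (S − 1)/(S + 1) = (5.51 − 1)/(5.51 + 1) = 4.51/6.51

|Γ| ≈ 0.693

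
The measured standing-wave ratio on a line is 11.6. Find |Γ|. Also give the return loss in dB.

|Γ| ≈ 0.841; return loss ≈ 1.5 dB

|Γ| = (S − 1)/(S + 1) = (11.6 − 1)/(11.6 + 1) = 10.6/12.6
RL = −20·log₁₀|Γ| = −20·log₁₀(0.841)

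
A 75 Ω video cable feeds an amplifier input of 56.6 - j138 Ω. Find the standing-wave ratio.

VSWR ≈ 6.41

Γ = (Z_L − Z_0)/(Z_L + Z_0) = (-18.4 − j138)/(131.6 − j138)
|Γ| = 139/191 = 0.73
VSWR = (1 + |Γ|)/(1 − |Γ|) = 1.73/0.27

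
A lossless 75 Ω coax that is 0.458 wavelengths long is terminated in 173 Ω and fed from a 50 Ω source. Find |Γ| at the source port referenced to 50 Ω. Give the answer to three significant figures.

|Γ| ≈ 0.54

βl = 2π × 0.458 = 165°
tan(βl) = -0.27
Z_in = Z_0·(Z_L + jZ_0·tanβl)/(Z_0 + jZ_L·tanβl) = 134 + j63.1 Ω
Γ_s = (Z_in − Z_s)/(Z_in + Z_s) = (83.7 + j63.1)/(184 + j63.1), |Γ_s| = 0.54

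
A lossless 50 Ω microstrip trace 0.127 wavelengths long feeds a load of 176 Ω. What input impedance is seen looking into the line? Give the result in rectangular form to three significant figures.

Z_in ≈ 25.7 − j41.6 Ω

βl = 2π × 0.127 = 45.7°
tan(βl) = tan(45.7°) = 1.03
Z_in = Z_0·(Z_L + jZ_0·tanβl)/(Z_0 + jZ_L·tanβl)
     = 50·(176 + j51.3)/(50 + j180)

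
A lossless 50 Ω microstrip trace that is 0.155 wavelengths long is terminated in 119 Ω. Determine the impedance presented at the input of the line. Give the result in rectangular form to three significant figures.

βl = 2π × 0.155 = 55.8°
tan(βl) = tan(55.8°) = 1.47
Z_in = Z_0·(Z_L + jZ_0·tanβl)/(Z_0 + jZ_L·tanβl)
     = 50·(119 + j73.6)/(50 + j175)

Z_in ≈ 28.4 − j25.9 Ω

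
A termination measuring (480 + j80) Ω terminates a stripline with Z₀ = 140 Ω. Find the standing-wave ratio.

VSWR ≈ 3.53

Γ = (Z_L − Z_0)/(Z_L + Z_0) = (340 + j80)/(620 + j80)
|Γ| = 349/625 = 0.559
VSWR = (1 + |Γ|)/(1 − |Γ|) = 1.56/0.441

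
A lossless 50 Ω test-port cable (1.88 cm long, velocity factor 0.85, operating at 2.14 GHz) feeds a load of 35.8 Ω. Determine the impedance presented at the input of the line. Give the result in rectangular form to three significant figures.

Z_in ≈ 54.3 + j16.9 Ω

λ = v/f = 0.85·c / 2.14 GHz = 0.119 m
βl = 2π·l/λ = 2π × 0.158 = 56.8°
tan(βl) = tan(56.8°) = 1.53
Z_in = Z_0·(Z_L + jZ_0·tanβl)/(Z_0 + jZ_L·tanβl)
     = 50·(35.8 + j76.4)/(50 + j54.7)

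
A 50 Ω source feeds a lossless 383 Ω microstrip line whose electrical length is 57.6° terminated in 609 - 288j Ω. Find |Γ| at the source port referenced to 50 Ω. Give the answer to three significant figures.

|Γ| ≈ 0.635

tan(βl) = 1.58
Z_in = Z_0·(Z_L + jZ_0·tanβl)/(Z_0 + jZ_L·tanβl) = 192 − j75.7 Ω
Γ_s = (Z_in − Z_s)/(Z_in + Z_s) = (142 − j75.7)/(242 − j75.7), |Γ_s| = 0.635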